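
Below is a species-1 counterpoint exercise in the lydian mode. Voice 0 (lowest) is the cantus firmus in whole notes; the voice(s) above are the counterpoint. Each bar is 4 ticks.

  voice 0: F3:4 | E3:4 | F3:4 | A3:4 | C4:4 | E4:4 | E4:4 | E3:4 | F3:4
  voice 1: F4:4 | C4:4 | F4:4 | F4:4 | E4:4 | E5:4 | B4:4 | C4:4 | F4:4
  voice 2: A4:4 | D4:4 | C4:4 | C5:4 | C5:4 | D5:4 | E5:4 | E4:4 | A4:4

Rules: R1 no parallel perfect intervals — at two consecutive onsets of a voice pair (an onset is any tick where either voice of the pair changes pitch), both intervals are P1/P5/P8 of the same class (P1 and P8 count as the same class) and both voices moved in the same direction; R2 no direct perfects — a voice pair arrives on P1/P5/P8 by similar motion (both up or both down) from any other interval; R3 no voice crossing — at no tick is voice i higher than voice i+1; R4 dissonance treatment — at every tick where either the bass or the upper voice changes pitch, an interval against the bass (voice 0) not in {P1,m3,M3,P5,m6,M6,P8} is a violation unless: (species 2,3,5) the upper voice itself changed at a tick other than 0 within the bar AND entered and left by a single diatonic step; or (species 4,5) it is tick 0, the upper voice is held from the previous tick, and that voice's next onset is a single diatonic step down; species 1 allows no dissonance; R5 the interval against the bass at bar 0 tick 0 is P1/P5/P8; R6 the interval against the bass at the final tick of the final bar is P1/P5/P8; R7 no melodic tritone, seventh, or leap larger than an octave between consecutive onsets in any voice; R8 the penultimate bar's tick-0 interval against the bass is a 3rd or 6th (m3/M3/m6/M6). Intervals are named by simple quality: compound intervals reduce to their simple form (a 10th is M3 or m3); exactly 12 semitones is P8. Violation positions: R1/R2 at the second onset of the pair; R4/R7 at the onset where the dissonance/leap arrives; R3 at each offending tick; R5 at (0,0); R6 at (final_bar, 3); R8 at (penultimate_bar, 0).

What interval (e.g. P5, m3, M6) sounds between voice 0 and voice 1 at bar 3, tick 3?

m6

voice 0=A3 voice 1=F4 -> m6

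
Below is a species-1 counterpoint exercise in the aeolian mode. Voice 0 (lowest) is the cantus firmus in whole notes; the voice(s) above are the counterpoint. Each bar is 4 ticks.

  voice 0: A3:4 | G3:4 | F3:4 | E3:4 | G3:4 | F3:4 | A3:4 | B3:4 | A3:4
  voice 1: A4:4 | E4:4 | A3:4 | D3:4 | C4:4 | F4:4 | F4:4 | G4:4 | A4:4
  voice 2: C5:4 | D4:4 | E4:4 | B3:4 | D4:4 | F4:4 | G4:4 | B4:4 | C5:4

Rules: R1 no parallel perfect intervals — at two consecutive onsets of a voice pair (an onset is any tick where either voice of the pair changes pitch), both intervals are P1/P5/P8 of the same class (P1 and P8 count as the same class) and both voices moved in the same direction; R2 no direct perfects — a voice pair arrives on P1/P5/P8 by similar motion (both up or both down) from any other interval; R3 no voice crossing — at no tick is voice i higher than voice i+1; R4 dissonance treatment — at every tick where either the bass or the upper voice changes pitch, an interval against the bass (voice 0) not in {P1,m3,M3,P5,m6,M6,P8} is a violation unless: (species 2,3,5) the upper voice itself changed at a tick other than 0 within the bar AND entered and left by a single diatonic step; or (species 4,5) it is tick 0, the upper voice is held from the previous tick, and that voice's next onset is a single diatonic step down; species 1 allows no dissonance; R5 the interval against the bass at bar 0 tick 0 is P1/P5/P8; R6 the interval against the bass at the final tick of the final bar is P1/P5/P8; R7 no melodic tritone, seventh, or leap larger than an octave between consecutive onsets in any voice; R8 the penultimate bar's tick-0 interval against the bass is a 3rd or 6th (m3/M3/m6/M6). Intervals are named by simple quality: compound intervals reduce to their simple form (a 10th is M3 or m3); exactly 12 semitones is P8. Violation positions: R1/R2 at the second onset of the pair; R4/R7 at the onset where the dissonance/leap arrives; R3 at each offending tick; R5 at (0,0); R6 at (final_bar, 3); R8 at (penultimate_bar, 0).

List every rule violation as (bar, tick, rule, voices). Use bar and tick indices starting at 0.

(0, 0, R5, (0, 2))
(1, 0, R2, (0, 2))
(1, 0, R3, (1, 2))
(1, 0, R7, (2,))
(1, 1, R3, (1, 2))
(1, 2, R3, (1, 2))
(1, 3, R3, (1, 2))
(2, 0, R4, (0, 2))
(3, 0, R2, (0, 2))
(3, 0, R3, (0, 1))
(3, 0, R4, (0, 1))
(3, 1, R3, (0, 1))
(3, 2, R3, (0, 1))
(3, 3, R3, (0, 1))
(4, 0, R1, (0, 2))
(4, 0, R4, (0, 1))
(4, 0, R7, (1,))
(5, 0, R2, (1, 2))
(6, 0, R4, (0, 2))
(7, 0, R2, (0, 2))
(7, 0, R8, (0, 2))
(8, 3, R6, (0, 2))

bar 0: v0=A3 v1=A4 v2=C5 downbeat m3
bar 1: v0=G3 v1=E4 v2=D4 downbeat P5
bar 2: v0=F3 v1=A3 v2=E4 downbeat M7
bar 3: v0=E3 v1=D3 v2=B3 downbeat P5
bar 4: v0=G3 v1=C4 v2=D4 downbeat P5
bar 5: v0=F3 v1=F4 v2=F4 downbeat P8
bar 6: v0=A3 v1=F4 v2=G4 downbeat m7
bar 7: v0=B3 v1=G4 v2=B4 downbeat P8
bar 8: v0=A3 v1=A4 v2=C5 downbeat m3
  -> R5 @ bar 0 tick 0 v(0, 2): opens on m3
  -> R2 @ bar 1 tick 0 v(0, 2): A3/C5 m3 -> G3/D4 P5 similar
  -> R3 @ bar 1 tick 0 v(1, 2): E4 above D4
  -> R7 @ bar 1 tick 0 v(2,): C5->D4 leap 10st
  -> R3 @ bar 1 tick 1 v(1, 2): E4 above D4
  -> R3 @ bar 1 tick 2 v(1, 2): E4 above D4
  -> R3 @ bar 1 tick 3 v(1, 2): E4 above D4
  -> R4 @ bar 2 tick 0 v(0, 2): F3/E4 M7 untreated
  -> R2 @ bar 3 tick 0 v(0, 2): F3/E4 M7 -> E3/B3 P5 similar
  -> R3 @ bar 3 tick 0 v(0, 1): E3 above D3
  -> R4 @ bar 3 tick 0 v(0, 1): E3/D3 M2 untreated
  -> R3 @ bar 3 tick 1 v(0, 1): E3 above D3
  -> R3 @ bar 3 tick 2 v(0, 1): E3 above D3
  -> R3 @ bar 3 tick 3 v(0, 1): E3 above D3
  -> R1 @ bar 4 tick 0 v(0, 2): E3/B3 P5 -> G3/D4 P5 similar
  -> R4 @ bar 4 tick 0 v(0, 1): G3/C4 P4 untreated
  -> R7 @ bar 4 tick 0 v(1,): D3->C4 leap 10st
  -> R2 @ bar 5 tick 0 v(1, 2): C4/D4 M2 -> F4/F4 P1 similar
  -> R4 @ bar 6 tick 0 v(0, 2): A3/G4 m7 untreated
  -> R2 @ bar 7 tick 0 v(0, 2): A3/G4 m7 -> B3/B4 P8 similar
  -> R8 @ bar 7 tick 0 v(0, 2): penult P8 not 3rd/6th
  -> R6 @ bar 8 tick 3 v(0, 2): closes on m3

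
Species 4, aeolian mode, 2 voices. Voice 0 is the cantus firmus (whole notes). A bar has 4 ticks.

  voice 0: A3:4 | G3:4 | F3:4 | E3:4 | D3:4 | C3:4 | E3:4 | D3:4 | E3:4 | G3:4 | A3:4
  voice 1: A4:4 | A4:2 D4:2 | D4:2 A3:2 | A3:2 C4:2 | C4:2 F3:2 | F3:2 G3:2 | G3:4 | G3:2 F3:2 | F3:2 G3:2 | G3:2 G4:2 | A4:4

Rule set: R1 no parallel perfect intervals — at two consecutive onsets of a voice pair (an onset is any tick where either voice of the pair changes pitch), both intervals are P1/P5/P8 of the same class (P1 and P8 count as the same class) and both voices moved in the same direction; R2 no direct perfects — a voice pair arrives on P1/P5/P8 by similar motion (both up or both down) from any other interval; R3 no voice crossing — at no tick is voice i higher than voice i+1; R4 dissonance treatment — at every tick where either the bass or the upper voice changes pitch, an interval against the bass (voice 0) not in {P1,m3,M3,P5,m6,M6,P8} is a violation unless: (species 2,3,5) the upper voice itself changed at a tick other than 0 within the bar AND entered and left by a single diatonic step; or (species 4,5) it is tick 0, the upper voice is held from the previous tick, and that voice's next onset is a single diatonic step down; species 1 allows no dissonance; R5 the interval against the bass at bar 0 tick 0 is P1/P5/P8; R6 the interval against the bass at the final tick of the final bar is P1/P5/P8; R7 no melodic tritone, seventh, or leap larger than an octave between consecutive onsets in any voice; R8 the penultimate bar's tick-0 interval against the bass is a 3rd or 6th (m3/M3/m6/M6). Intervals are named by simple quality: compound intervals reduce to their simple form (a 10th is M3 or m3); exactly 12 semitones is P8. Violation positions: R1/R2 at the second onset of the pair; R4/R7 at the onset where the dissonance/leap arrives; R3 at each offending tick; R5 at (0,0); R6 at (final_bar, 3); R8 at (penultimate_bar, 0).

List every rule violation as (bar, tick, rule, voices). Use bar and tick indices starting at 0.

(1, 0, R4, (0, 1))
(3, 0, R4, (0, 1))
(4, 0, R4, (0, 1))
(5, 0, R4, (0, 1))
(8, 0, R4, (0, 1))
(9, 0, R8, (0, 1))
(10, 0, R1, (0, 1))

bar 0: v0=A3 v1=A4 downbeat P8
bar 1: v0=G3 v1=A4 downbeat M2
bar 2: v0=F3 v1=D4 downbeat M6
bar 3: v0=E3 v1=A3 downbeat P4
bar 4: v0=D3 v1=C4 downbeat m7
bar 5: v0=C3 v1=F3 downbeat P4
bar 6: v0=E3 v1=G3 downbeat m3
bar 7: v0=D3 v1=G3 downbeat P4
bar 8: v0=E3 v1=F3 downbeat m2
bar 9: v0=G3 v1=G3 downbeat P1
bar 10: v0=A3 v1=A4 downbeat P8
  -> R4 @ bar 1 tick 0 v(0, 1): G3/A4 M2 untreated
  -> R4 @ bar 3 tick 0 v(0, 1): E3/A3 P4 untreated
  -> R4 @ bar 4 tick 0 v(0, 1): D3/C4 m7 untreated
  -> R4 @ bar 5 tick 0 v(0, 1): C3/F3 P4 untreated
  -> R4 @ bar 8 tick 0 v(0, 1): E3/F3 m2 untreated
  -> R8 @ bar 9 tick 0 v(0, 1): penult P1 not 3rd/6th
  -> R1 @ bar 10 tick 0 v(0, 1): G3/G4 P8 -> A3/A4 P8 similar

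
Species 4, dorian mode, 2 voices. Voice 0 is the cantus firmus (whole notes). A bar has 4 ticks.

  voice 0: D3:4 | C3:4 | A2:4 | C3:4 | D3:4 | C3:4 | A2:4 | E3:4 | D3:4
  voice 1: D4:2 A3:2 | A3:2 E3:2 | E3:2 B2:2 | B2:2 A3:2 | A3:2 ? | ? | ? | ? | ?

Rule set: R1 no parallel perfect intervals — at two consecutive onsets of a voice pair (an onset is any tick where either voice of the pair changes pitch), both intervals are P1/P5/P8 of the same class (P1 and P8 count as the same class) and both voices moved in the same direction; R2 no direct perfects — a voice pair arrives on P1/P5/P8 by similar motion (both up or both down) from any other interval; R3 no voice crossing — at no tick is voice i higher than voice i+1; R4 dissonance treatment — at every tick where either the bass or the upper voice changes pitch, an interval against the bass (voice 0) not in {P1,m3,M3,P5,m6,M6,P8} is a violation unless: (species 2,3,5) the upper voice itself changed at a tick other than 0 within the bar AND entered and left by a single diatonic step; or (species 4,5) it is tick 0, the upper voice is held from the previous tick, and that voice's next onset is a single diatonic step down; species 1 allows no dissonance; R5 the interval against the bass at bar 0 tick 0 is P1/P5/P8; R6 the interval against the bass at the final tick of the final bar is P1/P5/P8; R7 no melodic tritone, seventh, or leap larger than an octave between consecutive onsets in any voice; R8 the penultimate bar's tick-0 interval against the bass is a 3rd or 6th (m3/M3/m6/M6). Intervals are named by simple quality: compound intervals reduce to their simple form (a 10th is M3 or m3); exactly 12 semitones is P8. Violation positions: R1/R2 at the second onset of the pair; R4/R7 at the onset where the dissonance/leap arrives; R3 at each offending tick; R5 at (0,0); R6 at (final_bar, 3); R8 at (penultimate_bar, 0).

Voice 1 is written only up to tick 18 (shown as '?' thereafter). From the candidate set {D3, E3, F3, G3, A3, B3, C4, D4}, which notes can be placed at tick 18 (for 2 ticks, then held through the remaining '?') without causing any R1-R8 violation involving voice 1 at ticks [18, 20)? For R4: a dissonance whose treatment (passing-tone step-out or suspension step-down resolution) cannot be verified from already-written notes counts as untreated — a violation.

D3: legal
E3: violates R4
F3: legal
G3: violates R4
A3: legal
B3: legal
C4: violates R4
D4: legal

{A3, B3, D3, D4, F3}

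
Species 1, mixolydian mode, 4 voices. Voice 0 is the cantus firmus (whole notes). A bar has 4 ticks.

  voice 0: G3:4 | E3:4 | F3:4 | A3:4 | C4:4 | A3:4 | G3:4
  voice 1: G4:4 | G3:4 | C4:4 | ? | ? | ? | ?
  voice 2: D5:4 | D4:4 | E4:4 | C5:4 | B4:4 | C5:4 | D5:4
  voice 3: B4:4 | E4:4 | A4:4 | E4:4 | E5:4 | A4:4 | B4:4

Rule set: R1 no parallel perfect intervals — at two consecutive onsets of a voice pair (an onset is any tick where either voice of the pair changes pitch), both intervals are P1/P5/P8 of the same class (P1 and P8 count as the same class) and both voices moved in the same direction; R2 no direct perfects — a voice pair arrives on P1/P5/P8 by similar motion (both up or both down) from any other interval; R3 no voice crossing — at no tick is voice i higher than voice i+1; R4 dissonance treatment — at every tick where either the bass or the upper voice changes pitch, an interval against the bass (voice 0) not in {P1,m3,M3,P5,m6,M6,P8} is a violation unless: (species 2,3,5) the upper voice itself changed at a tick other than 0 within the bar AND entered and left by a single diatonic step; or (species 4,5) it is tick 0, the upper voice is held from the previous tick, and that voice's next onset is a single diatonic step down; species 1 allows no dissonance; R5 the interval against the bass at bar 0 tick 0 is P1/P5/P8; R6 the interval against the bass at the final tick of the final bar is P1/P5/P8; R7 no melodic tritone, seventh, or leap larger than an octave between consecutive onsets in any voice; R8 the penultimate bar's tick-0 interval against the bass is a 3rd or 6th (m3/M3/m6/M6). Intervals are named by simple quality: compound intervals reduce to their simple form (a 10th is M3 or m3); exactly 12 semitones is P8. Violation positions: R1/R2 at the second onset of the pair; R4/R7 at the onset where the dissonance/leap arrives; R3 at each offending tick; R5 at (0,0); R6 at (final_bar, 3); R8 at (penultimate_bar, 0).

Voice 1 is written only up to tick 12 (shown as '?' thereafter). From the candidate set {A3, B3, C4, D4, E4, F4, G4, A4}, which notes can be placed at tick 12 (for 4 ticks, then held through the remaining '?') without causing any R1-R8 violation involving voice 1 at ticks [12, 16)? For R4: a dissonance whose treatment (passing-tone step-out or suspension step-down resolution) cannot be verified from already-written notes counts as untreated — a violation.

{C4}

A3: violates R2
B3: violates R4
C4: legal
D4: violates R4
E4: violates R1
F4: violates R2
G4: violates R4
A4: violates R2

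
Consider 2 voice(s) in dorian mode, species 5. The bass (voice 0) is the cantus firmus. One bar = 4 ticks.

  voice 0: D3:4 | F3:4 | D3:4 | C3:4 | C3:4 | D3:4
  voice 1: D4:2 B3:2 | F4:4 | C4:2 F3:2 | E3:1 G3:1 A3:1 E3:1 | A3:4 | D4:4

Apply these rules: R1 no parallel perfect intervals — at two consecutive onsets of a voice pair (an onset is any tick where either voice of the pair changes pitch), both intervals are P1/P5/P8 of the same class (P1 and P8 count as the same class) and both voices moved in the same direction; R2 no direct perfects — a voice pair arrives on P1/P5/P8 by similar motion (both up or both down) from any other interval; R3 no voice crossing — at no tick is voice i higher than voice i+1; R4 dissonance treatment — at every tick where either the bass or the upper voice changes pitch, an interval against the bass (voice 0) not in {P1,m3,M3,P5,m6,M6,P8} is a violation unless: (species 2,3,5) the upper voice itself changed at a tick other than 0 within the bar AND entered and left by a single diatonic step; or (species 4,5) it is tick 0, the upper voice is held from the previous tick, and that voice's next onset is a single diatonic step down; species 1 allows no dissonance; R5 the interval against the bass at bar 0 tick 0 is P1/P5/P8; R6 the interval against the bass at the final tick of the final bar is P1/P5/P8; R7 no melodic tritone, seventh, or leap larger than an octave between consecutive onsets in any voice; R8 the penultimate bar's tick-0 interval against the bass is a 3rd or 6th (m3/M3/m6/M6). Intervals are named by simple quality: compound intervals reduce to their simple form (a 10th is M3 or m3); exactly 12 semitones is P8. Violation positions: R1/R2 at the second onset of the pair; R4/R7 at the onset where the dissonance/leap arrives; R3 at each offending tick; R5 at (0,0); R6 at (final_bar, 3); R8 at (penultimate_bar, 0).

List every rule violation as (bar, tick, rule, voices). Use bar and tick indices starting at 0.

(1, 0, R2, (0, 1))
(1, 0, R7, (1,))
(2, 0, R4, (0, 1))
(5, 0, R2, (0, 1))

bar 0: v0=D3 v1=D4 downbeat P8
bar 1: v0=F3 v1=F4 downbeat P8
bar 2: v0=D3 v1=C4 downbeat m7
bar 3: v0=C3 v1=E3 downbeat M3
bar 4: v0=C3 v1=A3 downbeat M6
bar 5: v0=D3 v1=D4 downbeat P8
  -> R2 @ bar 1 tick 0 v(0, 1): D3/B3 M6 -> F3/F4 P8 similar
  -> R7 @ bar 1 tick 0 v(1,): B3->F4 leap 6st
  -> R4 @ bar 2 tick 0 v(0, 1): D3/C4 m7 untreated
  -> R2 @ bar 5 tick 0 v(0, 1): C3/A3 M6 -> D3/D4 P8 similar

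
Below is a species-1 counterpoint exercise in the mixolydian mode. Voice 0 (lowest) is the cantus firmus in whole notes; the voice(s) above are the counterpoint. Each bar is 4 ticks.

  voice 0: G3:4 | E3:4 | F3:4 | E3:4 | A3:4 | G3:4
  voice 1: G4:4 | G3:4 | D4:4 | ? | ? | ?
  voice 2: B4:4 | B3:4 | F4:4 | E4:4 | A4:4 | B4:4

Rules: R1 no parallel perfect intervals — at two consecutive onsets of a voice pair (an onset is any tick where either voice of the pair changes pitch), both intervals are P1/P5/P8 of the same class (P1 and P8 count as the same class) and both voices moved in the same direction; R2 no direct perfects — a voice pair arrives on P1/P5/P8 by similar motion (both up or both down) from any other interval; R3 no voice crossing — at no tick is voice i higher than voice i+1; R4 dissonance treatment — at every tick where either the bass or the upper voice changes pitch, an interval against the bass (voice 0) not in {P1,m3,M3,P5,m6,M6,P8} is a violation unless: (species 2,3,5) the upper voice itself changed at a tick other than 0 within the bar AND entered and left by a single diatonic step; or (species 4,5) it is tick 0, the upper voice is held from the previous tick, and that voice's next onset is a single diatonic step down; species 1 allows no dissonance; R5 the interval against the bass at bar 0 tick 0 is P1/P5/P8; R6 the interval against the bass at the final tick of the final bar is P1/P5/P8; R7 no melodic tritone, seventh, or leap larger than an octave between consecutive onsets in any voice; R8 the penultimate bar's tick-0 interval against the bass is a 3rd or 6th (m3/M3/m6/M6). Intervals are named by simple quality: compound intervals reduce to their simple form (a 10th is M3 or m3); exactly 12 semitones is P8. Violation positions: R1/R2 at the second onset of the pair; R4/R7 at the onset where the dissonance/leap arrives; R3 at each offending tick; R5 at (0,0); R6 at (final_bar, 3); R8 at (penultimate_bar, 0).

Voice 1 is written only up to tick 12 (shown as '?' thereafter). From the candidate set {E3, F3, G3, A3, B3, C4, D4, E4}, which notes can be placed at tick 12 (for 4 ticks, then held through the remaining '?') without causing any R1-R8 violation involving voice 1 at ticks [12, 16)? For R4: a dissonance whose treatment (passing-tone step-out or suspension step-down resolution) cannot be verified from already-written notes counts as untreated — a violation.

E3: violates R2,R7
F3: violates R4
G3: legal
A3: violates R2,R4
B3: violates R2
C4: legal
D4: violates R4
E4: legal

{C4, E4, G3}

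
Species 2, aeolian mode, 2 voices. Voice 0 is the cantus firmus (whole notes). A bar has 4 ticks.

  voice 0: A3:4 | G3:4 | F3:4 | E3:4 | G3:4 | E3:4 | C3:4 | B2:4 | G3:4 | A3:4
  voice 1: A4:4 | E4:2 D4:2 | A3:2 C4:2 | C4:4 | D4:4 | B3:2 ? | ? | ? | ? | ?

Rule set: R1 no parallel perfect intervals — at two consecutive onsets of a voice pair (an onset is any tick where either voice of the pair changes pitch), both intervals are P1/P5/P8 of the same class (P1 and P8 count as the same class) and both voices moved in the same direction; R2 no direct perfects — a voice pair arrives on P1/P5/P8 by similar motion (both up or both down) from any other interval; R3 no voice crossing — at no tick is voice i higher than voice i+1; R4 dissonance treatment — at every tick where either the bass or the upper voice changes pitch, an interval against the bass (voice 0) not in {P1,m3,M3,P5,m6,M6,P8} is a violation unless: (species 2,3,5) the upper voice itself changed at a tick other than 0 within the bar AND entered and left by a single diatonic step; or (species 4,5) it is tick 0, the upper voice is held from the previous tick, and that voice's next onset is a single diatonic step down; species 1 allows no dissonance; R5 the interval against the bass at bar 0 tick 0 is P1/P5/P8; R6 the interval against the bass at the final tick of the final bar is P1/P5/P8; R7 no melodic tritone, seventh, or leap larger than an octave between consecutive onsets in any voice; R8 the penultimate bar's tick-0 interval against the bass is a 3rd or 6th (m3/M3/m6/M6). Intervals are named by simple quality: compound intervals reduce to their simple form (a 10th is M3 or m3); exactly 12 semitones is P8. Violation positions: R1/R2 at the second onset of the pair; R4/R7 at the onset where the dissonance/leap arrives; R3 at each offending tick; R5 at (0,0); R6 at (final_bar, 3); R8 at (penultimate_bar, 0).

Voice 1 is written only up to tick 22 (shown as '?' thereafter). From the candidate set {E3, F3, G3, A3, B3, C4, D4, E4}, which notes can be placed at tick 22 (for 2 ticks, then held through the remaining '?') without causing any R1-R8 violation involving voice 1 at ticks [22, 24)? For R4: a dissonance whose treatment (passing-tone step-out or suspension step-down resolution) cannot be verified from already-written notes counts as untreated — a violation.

E3: legal
F3: violates R4,R7
G3: legal
A3: violates R4
B3: legal
C4: legal
D4: violates R4
E4: legal

{B3, C4, E3, E4, G3}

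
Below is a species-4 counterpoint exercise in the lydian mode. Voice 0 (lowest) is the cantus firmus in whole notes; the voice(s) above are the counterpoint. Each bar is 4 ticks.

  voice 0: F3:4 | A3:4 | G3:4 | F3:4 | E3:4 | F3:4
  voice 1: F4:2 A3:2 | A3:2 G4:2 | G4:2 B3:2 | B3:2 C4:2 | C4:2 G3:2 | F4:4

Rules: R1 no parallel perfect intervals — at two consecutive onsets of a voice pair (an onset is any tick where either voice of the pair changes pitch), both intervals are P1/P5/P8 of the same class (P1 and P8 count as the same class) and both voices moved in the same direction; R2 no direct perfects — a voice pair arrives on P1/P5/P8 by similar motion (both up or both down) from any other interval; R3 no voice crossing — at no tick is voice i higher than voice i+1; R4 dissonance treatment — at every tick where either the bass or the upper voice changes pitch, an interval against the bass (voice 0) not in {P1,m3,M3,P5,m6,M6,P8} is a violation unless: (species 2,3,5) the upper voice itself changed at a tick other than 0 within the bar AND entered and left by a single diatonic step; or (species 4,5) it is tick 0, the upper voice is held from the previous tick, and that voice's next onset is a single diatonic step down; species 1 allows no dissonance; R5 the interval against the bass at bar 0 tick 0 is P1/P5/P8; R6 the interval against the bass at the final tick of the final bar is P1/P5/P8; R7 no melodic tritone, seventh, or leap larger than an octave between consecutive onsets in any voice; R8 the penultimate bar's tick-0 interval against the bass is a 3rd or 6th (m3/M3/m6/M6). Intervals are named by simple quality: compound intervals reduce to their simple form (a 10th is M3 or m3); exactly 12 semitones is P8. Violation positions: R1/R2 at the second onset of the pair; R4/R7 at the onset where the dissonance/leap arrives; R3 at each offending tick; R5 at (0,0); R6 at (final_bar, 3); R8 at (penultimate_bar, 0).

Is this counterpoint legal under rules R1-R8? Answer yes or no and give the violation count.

No (5 violations)

bar 0: v0=F3 v1=F4 (P8)
bar 1: v0=A3 v1=A3 (P1)
bar 2: v0=G3 v1=G4 (P8)
bar 3: v0=F3 v1=B3 (TT)
bar 4: v0=E3 v1=C4 (m6)
bar 5: v0=F3 v1=F4 (P8)
  R4 @ bar1.2: A3/G4 m7 untreated
  R7 @ bar1.2: A3->G4 leap 10st
  R4 @ bar3.0: F3/B3 TT untreated
  R2 @ bar5.0: E3/G3 m3 -> F3/F4 P8 similar
  R7 @ bar5.0: G3->F4 leap 10st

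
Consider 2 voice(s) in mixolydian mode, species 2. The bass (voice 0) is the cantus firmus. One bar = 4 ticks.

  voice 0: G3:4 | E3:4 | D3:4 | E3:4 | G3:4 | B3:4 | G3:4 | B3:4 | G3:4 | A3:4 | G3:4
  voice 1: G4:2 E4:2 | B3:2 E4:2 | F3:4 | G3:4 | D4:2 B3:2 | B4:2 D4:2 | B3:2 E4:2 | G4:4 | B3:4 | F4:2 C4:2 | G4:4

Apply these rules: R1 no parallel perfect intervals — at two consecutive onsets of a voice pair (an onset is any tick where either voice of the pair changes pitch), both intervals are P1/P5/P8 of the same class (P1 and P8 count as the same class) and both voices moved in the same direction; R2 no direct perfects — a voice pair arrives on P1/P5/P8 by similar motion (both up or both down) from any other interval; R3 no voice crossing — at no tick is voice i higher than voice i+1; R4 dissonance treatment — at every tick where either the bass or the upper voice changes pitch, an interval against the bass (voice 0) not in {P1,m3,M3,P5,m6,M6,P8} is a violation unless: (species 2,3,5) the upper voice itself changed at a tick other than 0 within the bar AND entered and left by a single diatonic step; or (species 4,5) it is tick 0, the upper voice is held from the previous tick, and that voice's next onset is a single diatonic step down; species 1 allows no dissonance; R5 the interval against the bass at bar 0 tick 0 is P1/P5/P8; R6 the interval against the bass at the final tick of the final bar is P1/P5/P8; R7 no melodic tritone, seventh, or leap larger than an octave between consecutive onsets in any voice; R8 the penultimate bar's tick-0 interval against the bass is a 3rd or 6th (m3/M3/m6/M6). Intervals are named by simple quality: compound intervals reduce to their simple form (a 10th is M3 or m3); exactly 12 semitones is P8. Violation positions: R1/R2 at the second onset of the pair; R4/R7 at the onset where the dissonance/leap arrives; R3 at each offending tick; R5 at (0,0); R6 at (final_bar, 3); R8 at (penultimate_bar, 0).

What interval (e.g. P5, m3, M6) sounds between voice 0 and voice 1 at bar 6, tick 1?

M3

voice 0=G3 voice 1=B3 -> M3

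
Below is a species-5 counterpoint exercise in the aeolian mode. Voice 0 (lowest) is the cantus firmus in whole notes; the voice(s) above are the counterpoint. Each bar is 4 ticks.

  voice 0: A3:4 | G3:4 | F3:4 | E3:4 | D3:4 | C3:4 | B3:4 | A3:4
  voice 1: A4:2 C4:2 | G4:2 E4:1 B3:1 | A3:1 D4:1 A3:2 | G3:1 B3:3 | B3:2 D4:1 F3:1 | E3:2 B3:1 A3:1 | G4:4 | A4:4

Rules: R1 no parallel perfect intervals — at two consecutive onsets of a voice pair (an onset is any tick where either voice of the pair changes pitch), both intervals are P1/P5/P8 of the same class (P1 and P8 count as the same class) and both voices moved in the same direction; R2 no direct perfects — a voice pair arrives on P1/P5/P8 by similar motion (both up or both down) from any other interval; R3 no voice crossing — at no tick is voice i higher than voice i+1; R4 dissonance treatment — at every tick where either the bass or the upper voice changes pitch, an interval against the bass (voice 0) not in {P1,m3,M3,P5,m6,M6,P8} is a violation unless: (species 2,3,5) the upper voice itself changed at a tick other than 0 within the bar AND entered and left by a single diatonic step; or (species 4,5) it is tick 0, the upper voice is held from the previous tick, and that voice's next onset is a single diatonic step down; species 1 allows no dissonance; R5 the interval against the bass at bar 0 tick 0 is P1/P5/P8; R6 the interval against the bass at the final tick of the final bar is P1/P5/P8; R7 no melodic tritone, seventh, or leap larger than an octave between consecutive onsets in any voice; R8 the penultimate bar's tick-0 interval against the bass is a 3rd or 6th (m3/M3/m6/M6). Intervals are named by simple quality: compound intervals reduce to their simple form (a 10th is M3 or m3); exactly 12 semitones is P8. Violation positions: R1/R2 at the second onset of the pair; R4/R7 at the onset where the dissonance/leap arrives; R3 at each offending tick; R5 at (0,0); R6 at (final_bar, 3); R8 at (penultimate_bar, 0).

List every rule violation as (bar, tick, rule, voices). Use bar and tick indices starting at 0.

(5, 2, R4, (0, 1))
(6, 0, R7, (0,))
(6, 0, R7, (1,))

bar 0: v0=A3 v1=A4 downbeat P8
bar 1: v0=G3 v1=G4 downbeat P8
bar 2: v0=F3 v1=A3 downbeat M3
bar 3: v0=E3 v1=G3 downbeat m3
bar 4: v0=D3 v1=B3 downbeat M6
bar 5: v0=C3 v1=E3 downbeat M3
bar 6: v0=B3 v1=G4 downbeat m6
bar 7: v0=A3 v1=A4 downbeat P8
  -> R4 @ bar 5 tick 2 v(0, 1): C3/B3 M7 untreated
  -> R7 @ bar 6 tick 0 v(0,): C3->B3 leap 11st
  -> R7 @ bar 6 tick 0 v(1,): A3->G4 leap 10st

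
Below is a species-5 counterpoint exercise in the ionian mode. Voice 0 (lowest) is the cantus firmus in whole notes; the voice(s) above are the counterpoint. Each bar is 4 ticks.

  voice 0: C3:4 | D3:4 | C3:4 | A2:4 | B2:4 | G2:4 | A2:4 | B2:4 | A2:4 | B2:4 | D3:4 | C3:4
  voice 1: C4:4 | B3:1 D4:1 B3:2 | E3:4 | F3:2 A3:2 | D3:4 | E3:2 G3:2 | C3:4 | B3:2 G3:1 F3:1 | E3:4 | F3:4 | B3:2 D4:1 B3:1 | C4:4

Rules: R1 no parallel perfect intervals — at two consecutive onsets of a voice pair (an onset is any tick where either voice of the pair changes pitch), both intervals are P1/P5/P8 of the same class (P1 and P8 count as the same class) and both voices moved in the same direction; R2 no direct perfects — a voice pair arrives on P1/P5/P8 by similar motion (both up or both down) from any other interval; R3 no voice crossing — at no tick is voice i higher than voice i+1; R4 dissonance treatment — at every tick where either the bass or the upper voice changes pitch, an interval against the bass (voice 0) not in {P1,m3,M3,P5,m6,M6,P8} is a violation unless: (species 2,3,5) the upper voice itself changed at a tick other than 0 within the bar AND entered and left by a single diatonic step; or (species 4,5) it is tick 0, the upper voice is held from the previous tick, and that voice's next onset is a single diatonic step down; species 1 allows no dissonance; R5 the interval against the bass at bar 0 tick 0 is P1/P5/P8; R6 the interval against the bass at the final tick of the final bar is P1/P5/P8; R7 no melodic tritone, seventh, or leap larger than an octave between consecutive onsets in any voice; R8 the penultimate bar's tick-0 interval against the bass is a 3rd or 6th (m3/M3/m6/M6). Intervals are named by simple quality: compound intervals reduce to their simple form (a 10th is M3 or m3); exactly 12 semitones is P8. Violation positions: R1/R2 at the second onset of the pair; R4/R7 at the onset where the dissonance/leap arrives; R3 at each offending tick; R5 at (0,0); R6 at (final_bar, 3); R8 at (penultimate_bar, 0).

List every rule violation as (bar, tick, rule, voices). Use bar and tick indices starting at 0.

(7, 0, R2, (0, 1))
(7, 0, R7, (1,))
(8, 0, R2, (0, 1))
(9, 0, R4, (0, 1))
(10, 0, R7, (1,))

bar 0: v0=C3 v1=C4 downbeat P8
bar 1: v0=D3 v1=B3 downbeat M6
bar 2: v0=C3 v1=E3 downbeat M3
bar 3: v0=A2 v1=F3 downbeat m6
bar 4: v0=B2 v1=D3 downbeat m3
bar 5: v0=G2 v1=E3 downbeat M6
bar 6: v0=A2 v1=C3 downbeat m3
bar 7: v0=B2 v1=B3 downbeat P8
bar 8: v0=A2 v1=E3 downbeat P5
bar 9: v0=B2 v1=F3 downbeat TT
bar 10: v0=D3 v1=B3 downbeat M6
bar 11: v0=C3 v1=C4 downbeat P8
  -> R2 @ bar 7 tick 0 v(0, 1): A2/C3 m3 -> B2/B3 P8 similar
  -> R7 @ bar 7 tick 0 v(1,): C3->B3 leap 11st
  -> R2 @ bar 8 tick 0 v(0, 1): B2/F3 TT -> A2/E3 P5 similar
  -> R4 @ bar 9 tick 0 v(0, 1): B2/F3 TT untreated
  -> R7 @ bar 10 tick 0 v(1,): F3->B3 leap 6st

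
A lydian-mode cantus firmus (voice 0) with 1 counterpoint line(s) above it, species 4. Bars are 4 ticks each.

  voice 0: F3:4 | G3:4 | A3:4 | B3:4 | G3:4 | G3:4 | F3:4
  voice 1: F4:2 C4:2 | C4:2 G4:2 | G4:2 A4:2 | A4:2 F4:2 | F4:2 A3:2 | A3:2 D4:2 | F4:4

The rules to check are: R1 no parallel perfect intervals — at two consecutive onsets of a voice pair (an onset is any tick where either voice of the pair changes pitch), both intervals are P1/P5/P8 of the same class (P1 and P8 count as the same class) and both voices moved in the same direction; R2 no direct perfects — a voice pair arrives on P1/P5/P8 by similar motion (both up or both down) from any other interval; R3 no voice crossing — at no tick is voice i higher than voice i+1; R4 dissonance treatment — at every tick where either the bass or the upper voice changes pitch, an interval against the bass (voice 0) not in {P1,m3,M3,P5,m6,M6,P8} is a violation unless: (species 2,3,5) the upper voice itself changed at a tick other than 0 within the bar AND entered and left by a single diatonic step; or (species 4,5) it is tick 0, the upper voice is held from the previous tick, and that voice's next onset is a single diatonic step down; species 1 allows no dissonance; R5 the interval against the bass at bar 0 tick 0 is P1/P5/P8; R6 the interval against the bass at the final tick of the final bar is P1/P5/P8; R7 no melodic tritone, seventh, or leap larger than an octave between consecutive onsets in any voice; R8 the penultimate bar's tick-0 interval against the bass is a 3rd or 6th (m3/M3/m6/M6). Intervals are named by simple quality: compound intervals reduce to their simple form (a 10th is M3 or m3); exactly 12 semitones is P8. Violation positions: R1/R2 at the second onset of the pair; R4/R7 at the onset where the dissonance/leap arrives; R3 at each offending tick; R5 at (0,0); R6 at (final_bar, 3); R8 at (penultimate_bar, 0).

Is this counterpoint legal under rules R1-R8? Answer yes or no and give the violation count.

bar 0: v0=F3 v1=F4 (P8)
bar 1: v0=G3 v1=C4 (P4)
bar 2: v0=A3 v1=G4 (m7)
bar 3: v0=B3 v1=A4 (m7)
bar 4: v0=G3 v1=F4 (m7)
bar 5: v0=G3 v1=A3 (M2)
bar 6: v0=F3 v1=F4 (P8)
  R4 @ bar1.0: G3/C4 P4 untreated
  R4 @ bar2.0: A3/G4 m7 untreated
  R4 @ bar3.0: B3/A4 m7 untreated
  R4 @ bar3.2: B3/F4 TT untreated
  R4 @ bar4.0: G3/F4 m7 untreated
  R4 @ bar4.2: G3/A3 M2 untreated
  R8 @ bar5.0: penult M2 not 3rd/6th

No (7 violations)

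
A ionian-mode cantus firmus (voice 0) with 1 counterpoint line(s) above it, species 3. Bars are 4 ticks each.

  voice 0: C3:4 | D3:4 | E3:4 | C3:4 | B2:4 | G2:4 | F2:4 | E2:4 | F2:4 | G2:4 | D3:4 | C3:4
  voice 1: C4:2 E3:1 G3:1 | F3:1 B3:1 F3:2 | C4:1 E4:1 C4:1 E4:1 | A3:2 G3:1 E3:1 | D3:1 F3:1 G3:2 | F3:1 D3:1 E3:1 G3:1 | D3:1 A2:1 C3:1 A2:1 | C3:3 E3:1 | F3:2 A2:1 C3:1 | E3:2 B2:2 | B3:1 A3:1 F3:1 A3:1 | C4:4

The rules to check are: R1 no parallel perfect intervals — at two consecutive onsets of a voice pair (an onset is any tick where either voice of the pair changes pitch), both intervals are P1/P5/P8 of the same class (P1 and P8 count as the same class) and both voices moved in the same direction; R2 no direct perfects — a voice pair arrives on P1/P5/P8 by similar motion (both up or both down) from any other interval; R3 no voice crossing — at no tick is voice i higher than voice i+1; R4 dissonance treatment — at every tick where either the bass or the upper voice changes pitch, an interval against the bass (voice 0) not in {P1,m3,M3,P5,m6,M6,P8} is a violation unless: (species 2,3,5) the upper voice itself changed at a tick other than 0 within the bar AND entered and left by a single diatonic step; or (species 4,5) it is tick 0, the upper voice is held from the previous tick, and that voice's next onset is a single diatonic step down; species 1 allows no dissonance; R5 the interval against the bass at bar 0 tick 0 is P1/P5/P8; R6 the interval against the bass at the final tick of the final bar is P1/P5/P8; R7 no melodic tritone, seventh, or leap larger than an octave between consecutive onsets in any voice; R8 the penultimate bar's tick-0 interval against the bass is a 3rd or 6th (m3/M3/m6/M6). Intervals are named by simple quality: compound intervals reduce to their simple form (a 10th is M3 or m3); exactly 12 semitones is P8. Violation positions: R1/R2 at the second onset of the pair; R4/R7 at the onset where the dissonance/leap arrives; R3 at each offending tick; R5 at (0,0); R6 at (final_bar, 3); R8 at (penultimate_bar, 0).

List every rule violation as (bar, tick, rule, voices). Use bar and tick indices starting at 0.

(1, 1, R7, (1,))
(1, 2, R7, (1,))
(4, 1, R4, (0, 1))
(5, 0, R4, (0, 1))
(8, 0, R1, (0, 1))

bar 0: v0=C3 v1=C4 downbeat P8
bar 1: v0=D3 v1=F3 downbeat m3
bar 2: v0=E3 v1=C4 downbeat m6
bar 3: v0=C3 v1=A3 downbeat M6
bar 4: v0=B2 v1=D3 downbeat m3
bar 5: v0=G2 v1=F3 downbeat m7
bar 6: v0=F2 v1=D3 downbeat M6
bar 7: v0=E2 v1=C3 downbeat m6
bar 8: v0=F2 v1=F3 downbeat P8
bar 9: v0=G2 v1=E3 downbeat M6
bar 10: v0=D3 v1=B3 downbeat M6
bar 11: v0=C3 v1=C4 downbeat P8
  -> R7 @ bar 1 tick 1 v(1,): F3->B3 leap 6st
  -> R7 @ bar 1 tick 2 v(1,): B3->F3 leap 6st
  -> R4 @ bar 4 tick 1 v(0, 1): B2/F3 TT untreated
  -> R4 @ bar 5 tick 0 v(0, 1): G2/F3 m7 untreated
  -> R1 @ bar 8 tick 0 v(0, 1): E2/E3 P8 -> F2/F3 P8 similar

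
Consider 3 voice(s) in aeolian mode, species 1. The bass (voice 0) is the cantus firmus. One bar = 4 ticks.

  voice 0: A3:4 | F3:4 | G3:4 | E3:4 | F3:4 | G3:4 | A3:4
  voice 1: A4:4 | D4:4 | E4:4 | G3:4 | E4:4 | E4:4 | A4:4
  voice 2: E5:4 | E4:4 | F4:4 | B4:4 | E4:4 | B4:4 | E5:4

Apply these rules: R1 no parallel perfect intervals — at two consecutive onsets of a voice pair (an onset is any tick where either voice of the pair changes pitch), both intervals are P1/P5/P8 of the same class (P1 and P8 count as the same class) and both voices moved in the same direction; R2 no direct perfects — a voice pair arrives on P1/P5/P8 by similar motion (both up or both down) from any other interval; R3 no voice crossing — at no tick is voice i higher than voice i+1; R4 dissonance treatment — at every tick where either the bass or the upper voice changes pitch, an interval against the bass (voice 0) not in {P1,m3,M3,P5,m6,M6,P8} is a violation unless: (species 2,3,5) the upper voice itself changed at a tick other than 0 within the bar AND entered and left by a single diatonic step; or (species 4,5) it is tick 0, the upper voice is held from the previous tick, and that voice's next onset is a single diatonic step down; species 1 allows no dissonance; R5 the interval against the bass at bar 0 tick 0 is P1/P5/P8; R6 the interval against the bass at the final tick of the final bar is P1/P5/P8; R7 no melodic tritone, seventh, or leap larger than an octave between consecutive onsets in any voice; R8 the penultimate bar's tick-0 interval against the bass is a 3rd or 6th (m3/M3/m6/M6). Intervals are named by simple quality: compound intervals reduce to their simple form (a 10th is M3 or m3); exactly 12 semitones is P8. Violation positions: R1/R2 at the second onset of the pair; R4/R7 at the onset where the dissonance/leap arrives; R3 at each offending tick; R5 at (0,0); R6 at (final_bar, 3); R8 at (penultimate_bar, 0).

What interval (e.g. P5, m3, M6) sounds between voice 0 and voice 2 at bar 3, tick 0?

voice 0=E3 voice 2=B4 -> P5

P5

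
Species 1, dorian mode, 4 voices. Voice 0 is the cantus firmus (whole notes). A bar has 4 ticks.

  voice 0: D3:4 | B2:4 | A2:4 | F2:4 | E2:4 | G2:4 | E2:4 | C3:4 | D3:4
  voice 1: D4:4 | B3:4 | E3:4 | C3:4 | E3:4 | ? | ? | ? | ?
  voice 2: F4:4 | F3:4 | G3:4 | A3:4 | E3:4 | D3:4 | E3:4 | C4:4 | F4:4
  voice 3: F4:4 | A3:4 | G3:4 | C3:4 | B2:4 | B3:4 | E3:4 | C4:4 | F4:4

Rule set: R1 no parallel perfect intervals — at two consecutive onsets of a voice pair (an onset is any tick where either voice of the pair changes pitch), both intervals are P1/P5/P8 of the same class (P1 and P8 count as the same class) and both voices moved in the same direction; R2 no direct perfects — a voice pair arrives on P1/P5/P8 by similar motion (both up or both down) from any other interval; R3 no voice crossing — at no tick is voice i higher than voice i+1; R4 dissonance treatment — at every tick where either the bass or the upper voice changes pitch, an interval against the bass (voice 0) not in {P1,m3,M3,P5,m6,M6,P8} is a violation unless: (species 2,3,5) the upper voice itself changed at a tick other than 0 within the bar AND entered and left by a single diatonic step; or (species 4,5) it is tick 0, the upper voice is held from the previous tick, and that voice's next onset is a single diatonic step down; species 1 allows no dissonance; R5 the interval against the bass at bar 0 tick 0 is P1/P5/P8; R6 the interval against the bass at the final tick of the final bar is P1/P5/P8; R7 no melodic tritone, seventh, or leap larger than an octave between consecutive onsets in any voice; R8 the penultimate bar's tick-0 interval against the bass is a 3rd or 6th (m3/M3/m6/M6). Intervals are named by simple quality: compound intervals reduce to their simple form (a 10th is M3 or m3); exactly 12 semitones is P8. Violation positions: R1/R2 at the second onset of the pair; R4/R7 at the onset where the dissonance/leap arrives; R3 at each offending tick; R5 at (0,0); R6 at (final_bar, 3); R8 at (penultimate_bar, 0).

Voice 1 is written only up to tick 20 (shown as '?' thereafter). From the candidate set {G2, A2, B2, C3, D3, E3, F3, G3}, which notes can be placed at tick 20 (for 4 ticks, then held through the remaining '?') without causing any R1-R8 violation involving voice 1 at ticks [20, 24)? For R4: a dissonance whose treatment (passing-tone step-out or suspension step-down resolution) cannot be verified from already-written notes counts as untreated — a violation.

G2: violates R2
A2: violates R4
B2: legal
C3: violates R4
D3: violates R1
E3: violates R3
F3: violates R3,R4
G3: violates R1,R3

{B2}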